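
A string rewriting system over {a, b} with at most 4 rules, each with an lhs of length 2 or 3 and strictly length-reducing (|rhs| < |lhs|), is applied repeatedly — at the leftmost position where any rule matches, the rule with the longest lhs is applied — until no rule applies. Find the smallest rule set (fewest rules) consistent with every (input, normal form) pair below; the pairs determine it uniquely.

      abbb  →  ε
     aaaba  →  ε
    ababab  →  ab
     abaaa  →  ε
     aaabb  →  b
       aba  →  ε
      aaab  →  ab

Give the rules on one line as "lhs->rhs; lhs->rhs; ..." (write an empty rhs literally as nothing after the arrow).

aa->; abb->b; ba->a; bb->

  | abbb => bb => ε
  | aaaba => aba => aa => ε
  | ababab => aabab => bab => ab
  | abaaa => aaaa => aa => ε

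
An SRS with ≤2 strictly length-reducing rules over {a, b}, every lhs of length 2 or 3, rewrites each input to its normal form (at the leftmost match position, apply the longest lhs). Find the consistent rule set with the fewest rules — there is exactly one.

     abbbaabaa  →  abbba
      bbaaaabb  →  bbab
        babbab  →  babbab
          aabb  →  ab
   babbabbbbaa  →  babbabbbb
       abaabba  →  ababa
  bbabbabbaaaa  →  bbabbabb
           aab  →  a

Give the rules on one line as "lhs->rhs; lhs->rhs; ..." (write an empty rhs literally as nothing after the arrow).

aa->; aab->a

  | abbbaabaa => abbbaaa => abbba
  | bbaaaabb => bbaabb => bbab
  | babbab
  | aabb => ab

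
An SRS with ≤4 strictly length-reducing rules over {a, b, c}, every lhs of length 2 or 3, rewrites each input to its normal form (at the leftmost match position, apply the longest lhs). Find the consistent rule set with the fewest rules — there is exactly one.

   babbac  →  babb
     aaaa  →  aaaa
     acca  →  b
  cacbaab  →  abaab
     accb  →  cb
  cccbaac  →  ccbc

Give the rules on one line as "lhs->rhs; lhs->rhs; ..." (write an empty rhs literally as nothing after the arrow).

ac->; bcb->ab; ca->b; cba->c

  | babbac => babb
  | aaaa
  | acca => ca => b
  | cacbaab => bcbaab => abaab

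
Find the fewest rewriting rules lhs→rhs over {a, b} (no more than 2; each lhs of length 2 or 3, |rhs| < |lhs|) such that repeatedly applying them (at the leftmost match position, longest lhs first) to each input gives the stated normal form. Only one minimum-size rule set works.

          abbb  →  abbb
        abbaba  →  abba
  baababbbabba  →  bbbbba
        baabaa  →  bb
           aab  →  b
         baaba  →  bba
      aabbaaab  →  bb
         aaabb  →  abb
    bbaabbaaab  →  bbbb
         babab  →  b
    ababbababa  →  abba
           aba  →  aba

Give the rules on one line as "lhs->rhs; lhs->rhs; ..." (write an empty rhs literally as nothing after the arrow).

  | abbb
  | abbaba => abba
  | baababbbabba => bbabbbabba => bbbbabba => bbbbba
  | baabaa => bbaa => bb

aa->; bab->b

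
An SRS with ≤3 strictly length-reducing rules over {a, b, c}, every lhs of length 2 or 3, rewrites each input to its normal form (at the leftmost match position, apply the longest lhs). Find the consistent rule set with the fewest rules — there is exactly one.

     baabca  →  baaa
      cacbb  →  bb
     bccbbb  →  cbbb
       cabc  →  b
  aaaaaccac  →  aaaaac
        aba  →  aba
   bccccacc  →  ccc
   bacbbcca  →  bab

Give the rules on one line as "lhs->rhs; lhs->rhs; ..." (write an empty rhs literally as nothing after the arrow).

bc->; ca->b

  | baabca => baaa
  | cacbb => bcbb => bb
  | bccbbb => cbbb
  | cabc => bbc => b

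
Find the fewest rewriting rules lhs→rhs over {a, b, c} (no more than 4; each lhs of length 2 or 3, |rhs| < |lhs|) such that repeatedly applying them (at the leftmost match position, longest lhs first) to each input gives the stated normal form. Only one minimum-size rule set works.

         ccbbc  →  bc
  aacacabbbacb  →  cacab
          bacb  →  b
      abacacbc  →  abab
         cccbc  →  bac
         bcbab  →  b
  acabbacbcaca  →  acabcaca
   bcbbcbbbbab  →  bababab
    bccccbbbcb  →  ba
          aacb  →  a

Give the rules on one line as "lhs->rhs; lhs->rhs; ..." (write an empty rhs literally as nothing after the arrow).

  | ccbbc => bbbc => bbc => bc
  | aacacabbbacb => cacabbbacb => cacabbacb => cacabacb => cacabaa => cacab
  | bacb => baa => b
  | abacacbc => abacaac => abacc => abab

aa->; bb->b; cb->a; cc->b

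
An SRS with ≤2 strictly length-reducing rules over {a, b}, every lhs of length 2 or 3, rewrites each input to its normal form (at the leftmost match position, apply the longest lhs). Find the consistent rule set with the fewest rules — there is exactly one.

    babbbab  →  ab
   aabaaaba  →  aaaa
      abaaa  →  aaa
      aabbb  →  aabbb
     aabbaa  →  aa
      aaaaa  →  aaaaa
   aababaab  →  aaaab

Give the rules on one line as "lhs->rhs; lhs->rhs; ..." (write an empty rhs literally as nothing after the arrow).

ba->; bab->ba

  | babbbab => babbab => babab => baab => ab
  | aabaaaba => aaaaba => aaaa
  | abaaa => aaa
  | aabbb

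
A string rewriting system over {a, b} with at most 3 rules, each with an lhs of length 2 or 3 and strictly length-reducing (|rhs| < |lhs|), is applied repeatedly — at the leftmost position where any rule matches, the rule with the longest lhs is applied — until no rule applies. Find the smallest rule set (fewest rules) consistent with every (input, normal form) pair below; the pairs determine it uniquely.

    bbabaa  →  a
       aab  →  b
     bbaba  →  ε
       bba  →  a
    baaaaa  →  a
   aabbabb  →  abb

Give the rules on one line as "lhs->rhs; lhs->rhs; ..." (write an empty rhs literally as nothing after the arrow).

aa->; ba->a

  | bbabaa => babaa => abaa => aaa => a
  | aab => b
  | bbaba => baba => aba => aa => ε
  | bba => ba => a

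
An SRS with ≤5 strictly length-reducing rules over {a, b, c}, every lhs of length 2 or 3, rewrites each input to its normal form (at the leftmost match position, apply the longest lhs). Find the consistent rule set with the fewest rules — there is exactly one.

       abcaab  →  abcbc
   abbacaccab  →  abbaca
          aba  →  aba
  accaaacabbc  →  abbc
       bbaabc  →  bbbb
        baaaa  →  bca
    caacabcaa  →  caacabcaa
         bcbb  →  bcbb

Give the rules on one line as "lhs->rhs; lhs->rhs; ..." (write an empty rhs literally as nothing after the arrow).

  | abcaab => abcbc
  | abbacaccab => abbacabab => abbaca
  | aba
  | accaaacabbc => abaaacabbc => abccabbc => abbabbc => abbc

aaa->c; aab->bc; bab->; cc->b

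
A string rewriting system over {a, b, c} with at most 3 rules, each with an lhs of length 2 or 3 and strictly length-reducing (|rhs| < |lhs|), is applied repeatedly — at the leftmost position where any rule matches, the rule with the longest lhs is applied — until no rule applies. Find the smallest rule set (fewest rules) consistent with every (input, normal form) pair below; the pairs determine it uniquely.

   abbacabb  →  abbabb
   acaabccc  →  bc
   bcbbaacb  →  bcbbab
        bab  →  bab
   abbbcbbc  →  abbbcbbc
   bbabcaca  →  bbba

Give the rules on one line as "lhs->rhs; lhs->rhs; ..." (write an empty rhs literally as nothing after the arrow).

abc->b; ac->

  | abbacabb => abbabb
  | acaabccc => aabccc => abcc => bc
  | bcbbaacb => bcbbab
  | bab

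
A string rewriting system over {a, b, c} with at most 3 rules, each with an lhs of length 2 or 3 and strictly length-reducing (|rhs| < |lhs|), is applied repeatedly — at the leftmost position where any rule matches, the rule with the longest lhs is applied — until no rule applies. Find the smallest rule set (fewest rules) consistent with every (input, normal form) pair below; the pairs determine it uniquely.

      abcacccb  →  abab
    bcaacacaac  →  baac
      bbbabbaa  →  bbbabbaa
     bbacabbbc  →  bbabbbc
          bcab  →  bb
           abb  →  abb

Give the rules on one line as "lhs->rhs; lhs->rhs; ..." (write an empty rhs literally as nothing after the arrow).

  | abcacccb => abcccb => abab
  | bcaacacaac => bacacaac => bacaac => baac
  | bbbabbaa
  | bbacabbbc => bbabbbc

ca->; ccc->a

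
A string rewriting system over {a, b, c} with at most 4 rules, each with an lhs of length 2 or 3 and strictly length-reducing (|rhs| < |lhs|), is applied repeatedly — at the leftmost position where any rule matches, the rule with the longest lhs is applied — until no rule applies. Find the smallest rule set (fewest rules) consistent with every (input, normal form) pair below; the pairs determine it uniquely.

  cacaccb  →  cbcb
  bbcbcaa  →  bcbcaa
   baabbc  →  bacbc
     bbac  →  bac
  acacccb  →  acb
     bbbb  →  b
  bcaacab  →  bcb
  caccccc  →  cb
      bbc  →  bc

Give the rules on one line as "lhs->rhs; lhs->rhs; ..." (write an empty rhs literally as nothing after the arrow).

  | cacaccb => cbaccb => cbabb => cbcb
  | bbcbcaa => bcbcaa
  | baabbc => bacbc
  | bbac => bac

ab->c; bb->b; cac->cb; cc->b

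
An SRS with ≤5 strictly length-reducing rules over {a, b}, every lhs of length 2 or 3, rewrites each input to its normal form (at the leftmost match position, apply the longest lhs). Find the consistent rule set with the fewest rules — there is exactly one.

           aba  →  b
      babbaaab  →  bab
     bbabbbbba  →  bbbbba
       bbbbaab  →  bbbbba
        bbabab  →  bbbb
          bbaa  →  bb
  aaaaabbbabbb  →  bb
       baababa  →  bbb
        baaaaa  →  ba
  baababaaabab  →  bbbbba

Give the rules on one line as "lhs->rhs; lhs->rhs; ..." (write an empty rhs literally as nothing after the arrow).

aa->; aab->ba; aba->b; abb->

  | aba => b
  | babbaaab => baaab => bab
  | bbabbbbba => bbbbba
  | bbbbaab => bbbbba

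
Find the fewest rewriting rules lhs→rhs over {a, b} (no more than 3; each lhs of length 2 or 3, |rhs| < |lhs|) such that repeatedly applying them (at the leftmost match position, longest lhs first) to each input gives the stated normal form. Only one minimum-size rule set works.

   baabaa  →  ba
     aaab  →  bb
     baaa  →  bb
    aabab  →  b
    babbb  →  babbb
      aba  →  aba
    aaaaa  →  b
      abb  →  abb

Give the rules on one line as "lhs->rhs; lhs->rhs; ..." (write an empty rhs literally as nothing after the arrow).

  | baabaa => bbbaa => ba
  | aaab => aab => bb
  | baaa => baa => bb
  | aabab => bbab => b

aa->b; aaa->aa; bba->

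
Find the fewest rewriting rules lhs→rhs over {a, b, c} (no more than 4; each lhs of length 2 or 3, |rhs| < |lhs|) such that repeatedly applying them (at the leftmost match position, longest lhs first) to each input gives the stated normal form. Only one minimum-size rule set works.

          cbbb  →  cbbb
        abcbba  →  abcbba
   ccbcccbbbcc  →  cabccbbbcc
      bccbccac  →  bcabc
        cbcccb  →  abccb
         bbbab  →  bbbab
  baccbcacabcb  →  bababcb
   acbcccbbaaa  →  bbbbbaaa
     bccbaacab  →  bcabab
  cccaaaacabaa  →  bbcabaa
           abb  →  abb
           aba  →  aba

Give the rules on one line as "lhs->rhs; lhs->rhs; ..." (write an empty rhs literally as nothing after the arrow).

  | cbbb
  | abcbba
  | ccbcccbbbcc => cabccbbbcc
  | bccbccac => bcabcac => bcabc

aac->c; ac->; cbc->ab; ccc->bb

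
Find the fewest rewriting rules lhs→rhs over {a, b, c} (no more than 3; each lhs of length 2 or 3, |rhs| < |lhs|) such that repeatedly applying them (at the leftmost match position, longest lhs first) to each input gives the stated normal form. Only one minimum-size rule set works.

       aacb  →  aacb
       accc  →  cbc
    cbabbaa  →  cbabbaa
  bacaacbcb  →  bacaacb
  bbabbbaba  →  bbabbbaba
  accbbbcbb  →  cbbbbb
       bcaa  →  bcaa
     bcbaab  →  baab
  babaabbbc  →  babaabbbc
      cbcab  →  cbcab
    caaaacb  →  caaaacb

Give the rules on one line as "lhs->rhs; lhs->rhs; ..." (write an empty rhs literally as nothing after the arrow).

  | aacb
  | accc => cbc
  | cbabbaa
  | bacaacbcb => bacaacb

acc->cb; bcb->b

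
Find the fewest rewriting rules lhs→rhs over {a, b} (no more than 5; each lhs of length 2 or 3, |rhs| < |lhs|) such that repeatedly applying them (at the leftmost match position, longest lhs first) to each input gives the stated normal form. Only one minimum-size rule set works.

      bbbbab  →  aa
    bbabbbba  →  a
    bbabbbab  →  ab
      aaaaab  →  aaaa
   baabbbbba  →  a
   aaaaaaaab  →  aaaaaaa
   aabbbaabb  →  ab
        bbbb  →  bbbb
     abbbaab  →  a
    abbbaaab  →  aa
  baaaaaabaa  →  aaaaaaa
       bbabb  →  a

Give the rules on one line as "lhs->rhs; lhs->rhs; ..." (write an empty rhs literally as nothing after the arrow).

aab->a; aba->a; ba->a; bab->aa

  | bbbbab => bbbaa => bbaa => baa => aa
  | bbabbbba => baabbba => aabbba => abba => aba => a
  | bbabbbab => baabbab => aabbab => abab => ab
  | aaaaab => aaaa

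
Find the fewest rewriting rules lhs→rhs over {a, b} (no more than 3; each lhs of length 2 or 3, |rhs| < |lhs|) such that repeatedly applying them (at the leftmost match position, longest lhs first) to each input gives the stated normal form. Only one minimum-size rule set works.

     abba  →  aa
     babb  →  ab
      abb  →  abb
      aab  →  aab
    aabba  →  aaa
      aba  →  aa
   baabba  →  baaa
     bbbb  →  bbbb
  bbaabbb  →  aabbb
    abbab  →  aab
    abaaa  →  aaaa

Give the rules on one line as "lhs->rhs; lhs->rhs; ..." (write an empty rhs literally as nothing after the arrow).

aba->aa; bab->a; bba->a

  | abba => aa
  | babb => ab
  | abb
  | aab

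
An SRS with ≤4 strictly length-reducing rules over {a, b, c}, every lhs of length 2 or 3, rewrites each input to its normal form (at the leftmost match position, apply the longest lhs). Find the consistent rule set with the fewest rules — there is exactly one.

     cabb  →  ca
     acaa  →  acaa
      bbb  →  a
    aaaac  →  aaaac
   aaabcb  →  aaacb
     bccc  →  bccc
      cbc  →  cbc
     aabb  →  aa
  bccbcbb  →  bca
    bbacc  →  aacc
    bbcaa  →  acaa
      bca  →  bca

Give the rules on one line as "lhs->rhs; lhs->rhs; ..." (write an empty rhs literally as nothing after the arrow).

  | cabb => cab => ca
  | acaa
  | bbb => ab => a
  | aaaac

ab->a; bb->a; ccb->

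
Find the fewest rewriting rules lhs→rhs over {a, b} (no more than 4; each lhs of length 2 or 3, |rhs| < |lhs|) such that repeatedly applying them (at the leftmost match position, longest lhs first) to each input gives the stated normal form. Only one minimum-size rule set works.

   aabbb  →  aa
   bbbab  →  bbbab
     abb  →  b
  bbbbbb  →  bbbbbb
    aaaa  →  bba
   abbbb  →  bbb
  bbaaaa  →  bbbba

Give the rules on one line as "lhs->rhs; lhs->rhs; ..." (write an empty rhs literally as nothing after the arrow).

aaa->bb; aab->aa; abb->b

  | aabbb => aabb => aab => aa
  | bbbab
  | abb => b
  | bbbbbb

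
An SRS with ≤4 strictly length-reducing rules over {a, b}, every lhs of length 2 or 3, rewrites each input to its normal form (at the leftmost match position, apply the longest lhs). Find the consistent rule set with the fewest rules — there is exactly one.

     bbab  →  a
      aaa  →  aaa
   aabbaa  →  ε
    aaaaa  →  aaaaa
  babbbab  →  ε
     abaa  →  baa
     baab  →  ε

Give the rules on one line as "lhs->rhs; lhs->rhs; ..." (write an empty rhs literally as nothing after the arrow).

  | bbab => bbb => a
  | aaa
  | aabbaa => abbaa => bbaa => bba => bb => ε
  | aaaaa

ab->b; bb->; bba->bb; bbb->a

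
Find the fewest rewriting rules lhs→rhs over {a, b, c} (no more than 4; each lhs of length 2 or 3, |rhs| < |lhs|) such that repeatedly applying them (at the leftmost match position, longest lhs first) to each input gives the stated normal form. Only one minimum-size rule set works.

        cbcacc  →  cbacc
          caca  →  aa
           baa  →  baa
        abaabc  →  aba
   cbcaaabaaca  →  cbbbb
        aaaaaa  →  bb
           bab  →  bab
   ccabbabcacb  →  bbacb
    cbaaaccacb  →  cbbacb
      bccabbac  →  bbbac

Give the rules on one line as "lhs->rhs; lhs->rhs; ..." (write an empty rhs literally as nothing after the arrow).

aaa->b; abb->bb; abc->; ca->a

  | cbcacc => cbacc
  | caca => aca => aa
  | baa
  | abaabc => aba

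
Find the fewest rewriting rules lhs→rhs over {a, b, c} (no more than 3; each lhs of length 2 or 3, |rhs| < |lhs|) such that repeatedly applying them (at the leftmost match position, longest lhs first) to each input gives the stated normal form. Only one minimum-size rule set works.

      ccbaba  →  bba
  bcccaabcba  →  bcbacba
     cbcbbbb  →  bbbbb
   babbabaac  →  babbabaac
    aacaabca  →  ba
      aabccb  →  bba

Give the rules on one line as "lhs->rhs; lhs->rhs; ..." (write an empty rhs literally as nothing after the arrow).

  | ccbaba => baaba => bba
  | bcccaabcba => bcccbcba => bcbacba
  | cbcbbbb => bbbbb
  | babbabaac

aab->b; cbc->b; ccb->ba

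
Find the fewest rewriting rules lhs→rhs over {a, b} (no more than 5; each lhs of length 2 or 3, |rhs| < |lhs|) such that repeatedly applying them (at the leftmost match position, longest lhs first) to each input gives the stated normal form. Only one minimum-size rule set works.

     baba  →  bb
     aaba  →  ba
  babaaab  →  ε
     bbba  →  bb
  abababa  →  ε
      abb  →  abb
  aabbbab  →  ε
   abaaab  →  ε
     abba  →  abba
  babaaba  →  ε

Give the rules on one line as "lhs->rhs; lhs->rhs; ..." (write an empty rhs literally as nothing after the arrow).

aa->; aaa->bb; bab->aa; bbb->aa

  | baba => aaa => bb
  | aaba => ba
  | babaaab => aaaaab => bbaab => bbb => aa => ε
  | bbba => aaa => bb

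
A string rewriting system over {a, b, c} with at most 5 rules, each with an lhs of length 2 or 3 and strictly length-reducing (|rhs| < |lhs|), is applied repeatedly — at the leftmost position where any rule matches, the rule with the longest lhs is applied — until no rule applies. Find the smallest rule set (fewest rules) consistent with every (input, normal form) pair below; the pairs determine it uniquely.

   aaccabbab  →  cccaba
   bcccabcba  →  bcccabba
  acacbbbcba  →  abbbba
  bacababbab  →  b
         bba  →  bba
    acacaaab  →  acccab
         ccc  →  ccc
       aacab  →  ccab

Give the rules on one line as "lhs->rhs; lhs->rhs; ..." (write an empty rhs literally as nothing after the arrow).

  | aaccabbab => cccabbab => cccaba
  | bcccabcba => bcccabba
  | acacbbbcba => accbbbcba => acbbbcba => abbbcba => abbbba
  | bacababbab => bacaabab => baccbab => bacbab => babab => aab => cb => b

aa->c; bab->a; cac->cc; cb->b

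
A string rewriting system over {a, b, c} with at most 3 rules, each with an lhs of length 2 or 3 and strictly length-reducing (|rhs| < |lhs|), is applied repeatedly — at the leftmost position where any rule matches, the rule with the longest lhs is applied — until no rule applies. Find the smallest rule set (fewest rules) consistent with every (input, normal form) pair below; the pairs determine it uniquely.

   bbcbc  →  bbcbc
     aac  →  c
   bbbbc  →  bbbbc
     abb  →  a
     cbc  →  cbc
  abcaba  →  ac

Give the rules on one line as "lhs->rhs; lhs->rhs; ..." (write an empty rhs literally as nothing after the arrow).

  | bbcbc
  | aac => c
  | bbbbc
  | abb => ab => a

aa->; ab->a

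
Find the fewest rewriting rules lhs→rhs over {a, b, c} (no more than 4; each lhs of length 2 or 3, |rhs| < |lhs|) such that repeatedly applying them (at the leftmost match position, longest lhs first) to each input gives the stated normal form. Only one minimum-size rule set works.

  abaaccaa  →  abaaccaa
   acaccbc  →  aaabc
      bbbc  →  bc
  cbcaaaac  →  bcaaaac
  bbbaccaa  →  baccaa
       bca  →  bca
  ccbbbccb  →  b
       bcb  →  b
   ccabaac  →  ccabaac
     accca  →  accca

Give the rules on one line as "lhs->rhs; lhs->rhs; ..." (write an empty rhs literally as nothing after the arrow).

  | abaaccaa
  | acaccbc => aaacbc => aaabc
  | bbbc => bbc => bc
  | cbcaaaac => bcaaaac

bb->b; cac->aa; cb->b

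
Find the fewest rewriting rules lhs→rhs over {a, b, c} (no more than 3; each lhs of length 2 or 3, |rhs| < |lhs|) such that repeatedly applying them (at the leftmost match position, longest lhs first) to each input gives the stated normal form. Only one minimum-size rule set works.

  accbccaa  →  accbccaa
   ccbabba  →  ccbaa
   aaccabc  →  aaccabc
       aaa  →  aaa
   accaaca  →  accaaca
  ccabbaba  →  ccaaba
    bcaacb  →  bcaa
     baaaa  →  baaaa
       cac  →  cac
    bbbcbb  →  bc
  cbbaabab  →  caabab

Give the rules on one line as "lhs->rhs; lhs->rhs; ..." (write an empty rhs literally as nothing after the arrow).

  | accbccaa
  | ccbabba => ccbaa
  | aaccabc
  | aaa

acb->a; bb->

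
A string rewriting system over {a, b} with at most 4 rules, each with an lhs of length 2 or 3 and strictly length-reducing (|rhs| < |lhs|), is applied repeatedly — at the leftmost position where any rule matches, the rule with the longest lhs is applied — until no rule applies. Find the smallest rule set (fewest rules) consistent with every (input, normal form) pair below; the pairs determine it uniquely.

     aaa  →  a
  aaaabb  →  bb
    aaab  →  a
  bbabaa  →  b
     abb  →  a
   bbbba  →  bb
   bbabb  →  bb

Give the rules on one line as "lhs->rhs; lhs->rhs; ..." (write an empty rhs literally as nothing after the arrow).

  | aaa => a
  | aaaabb => aabb => bb
  | aaab => ab => a
  | bbabaa => baa => b

aa->; ab->a; bba->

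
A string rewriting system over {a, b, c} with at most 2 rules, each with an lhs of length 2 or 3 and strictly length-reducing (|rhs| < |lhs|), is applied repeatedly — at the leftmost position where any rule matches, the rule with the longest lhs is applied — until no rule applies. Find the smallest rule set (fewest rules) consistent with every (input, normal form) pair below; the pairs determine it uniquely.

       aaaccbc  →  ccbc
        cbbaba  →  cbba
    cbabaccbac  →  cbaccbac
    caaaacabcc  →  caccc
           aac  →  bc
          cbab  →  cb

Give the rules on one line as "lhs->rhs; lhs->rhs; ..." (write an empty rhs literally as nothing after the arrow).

  | aaaccbc => abccbc => ccbc
  | cbbaba => cbba
  | cbabaccbac => cbaccbac
  | caaaacabcc => caabcabcc => cacabcc => caccc

aac->bc; ab->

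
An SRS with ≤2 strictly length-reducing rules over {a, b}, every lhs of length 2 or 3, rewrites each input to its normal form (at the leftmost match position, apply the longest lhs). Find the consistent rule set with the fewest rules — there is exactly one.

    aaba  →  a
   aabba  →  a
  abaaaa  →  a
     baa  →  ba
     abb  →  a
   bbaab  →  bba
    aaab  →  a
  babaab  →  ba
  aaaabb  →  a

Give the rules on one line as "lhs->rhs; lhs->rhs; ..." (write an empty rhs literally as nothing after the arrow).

  | aaba => aba => aa => a
  | aabba => abba => aba => aa => a
  | abaaaa => aaaaa => aaaa => aaa => aa => a
  | baa => ba

aa->a; ab->a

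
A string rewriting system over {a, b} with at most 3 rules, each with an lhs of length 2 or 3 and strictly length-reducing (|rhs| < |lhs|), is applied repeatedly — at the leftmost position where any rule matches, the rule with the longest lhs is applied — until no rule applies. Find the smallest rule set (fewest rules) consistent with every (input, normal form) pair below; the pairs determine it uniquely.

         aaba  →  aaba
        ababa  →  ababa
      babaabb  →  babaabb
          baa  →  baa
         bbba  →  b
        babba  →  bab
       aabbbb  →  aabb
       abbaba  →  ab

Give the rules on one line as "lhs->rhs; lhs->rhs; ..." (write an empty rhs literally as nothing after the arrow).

bba->b; bbb->bb

  | aaba
  | ababa
  | babaabb
  | baa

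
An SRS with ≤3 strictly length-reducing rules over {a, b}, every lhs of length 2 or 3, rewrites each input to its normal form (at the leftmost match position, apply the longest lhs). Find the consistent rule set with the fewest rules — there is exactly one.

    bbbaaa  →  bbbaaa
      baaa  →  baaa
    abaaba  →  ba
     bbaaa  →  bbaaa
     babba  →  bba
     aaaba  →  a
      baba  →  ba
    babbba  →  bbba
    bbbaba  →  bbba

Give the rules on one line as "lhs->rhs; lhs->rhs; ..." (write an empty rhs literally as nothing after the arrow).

aab->b; ab->

  | bbbaaa
  | baaa
  | abaaba => aaba => ba
  | bbaaa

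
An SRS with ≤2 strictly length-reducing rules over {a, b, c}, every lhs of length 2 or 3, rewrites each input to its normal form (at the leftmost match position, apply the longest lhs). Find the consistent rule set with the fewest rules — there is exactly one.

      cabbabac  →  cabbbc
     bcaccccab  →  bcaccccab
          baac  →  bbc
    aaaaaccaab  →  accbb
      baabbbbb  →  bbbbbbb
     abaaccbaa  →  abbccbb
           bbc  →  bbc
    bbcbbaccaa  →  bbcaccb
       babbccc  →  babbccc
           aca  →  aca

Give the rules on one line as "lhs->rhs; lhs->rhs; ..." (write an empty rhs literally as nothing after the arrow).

aa->b; bac->ac

  | cabbabac => cabbaac => cabbbc
  | bcaccccab
  | baac => bbc
  | aaaaaccaab => baaaccaab => bbaccaab => baccaab => accaab => accbb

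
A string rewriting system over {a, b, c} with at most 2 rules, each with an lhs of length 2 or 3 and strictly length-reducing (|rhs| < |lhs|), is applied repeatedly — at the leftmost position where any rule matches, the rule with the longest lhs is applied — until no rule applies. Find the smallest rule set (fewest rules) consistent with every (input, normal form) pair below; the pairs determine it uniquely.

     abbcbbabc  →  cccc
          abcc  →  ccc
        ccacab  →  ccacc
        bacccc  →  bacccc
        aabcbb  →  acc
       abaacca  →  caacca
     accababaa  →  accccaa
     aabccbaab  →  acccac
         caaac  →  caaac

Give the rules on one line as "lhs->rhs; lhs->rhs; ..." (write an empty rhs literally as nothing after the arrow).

ab->c; cb->c

  | abbcbbabc => cbcbbabc => ccbbabc => ccbabc => ccabc => cccc
  | abcc => ccc
  | ccacab => ccacc
  | bacccc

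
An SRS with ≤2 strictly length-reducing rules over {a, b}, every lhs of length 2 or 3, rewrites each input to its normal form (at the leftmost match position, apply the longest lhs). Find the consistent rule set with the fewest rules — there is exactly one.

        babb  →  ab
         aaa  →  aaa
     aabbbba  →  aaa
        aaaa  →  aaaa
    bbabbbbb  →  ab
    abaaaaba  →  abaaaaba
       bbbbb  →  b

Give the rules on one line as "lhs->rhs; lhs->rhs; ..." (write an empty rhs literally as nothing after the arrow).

bab->a; bb->

  | babb => ab
  | aaa
  | aabbbba => aabba => aaa
  | aaaa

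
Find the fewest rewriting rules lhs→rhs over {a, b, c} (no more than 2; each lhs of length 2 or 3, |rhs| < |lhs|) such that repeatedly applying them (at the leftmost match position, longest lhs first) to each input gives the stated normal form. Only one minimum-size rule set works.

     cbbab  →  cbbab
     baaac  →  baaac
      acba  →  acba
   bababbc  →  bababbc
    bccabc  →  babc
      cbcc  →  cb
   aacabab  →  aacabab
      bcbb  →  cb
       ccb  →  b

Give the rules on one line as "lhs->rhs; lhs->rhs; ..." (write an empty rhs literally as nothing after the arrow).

bcb->c; cc->

  | cbbab
  | baaac
  | acba
  | bababbc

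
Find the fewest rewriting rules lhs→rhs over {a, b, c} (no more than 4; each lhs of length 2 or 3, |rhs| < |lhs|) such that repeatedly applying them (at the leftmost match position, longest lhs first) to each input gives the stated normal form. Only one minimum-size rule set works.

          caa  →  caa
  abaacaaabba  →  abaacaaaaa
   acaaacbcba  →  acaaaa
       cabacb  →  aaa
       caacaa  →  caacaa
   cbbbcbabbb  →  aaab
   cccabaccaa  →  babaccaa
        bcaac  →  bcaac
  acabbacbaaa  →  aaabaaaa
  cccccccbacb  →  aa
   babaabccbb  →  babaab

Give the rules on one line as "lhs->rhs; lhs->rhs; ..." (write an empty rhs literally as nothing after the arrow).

  | caa
  | abaacaaabba => abaacaaaaa
  | acaaacbcba => acaaacba => acaaaa
  | cabacb => aaacb => aaa

bb->a; cab->aa; cb->; ccc->b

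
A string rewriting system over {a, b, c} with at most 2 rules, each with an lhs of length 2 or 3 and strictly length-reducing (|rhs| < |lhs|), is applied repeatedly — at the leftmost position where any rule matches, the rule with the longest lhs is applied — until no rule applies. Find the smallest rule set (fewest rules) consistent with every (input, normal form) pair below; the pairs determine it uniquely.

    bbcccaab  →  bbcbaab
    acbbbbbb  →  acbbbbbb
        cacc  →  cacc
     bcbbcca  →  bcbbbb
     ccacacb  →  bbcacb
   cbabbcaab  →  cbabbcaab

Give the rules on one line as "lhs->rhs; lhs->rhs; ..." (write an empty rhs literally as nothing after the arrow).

cca->bb; ccc->cb

  | bbcccaab => bbcbaab
  | acbbbbbb
  | cacc
  | bcbbcca => bcbbbb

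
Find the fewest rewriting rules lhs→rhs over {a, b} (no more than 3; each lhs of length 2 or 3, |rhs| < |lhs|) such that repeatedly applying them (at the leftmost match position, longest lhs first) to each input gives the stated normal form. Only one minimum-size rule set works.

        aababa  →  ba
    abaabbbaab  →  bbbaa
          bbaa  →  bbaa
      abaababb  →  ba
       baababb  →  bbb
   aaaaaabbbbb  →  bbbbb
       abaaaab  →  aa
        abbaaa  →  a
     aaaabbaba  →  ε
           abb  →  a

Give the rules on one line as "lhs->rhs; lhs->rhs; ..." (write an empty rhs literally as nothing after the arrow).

aaa->; ab->a

  | aababa => aaaba => ba
  | abaabbbaab => aaabbbaab => bbbaab => bbbaa
  | bbaa
  | abaababb => aaababb => babb => bab => ba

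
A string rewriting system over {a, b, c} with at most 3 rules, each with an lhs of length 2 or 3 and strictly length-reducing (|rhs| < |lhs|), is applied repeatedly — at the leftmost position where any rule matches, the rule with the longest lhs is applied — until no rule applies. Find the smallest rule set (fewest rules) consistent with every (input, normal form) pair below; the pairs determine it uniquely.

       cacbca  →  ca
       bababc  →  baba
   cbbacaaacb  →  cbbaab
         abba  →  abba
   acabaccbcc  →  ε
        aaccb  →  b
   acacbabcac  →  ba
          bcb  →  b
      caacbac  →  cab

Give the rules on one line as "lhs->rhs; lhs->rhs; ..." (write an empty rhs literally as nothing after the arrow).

  | cacbca => cbca => ca
  | bababc => baba
  | cbbacaaacb => cbbaaacb => cbbaab
  | abba

ac->; bc->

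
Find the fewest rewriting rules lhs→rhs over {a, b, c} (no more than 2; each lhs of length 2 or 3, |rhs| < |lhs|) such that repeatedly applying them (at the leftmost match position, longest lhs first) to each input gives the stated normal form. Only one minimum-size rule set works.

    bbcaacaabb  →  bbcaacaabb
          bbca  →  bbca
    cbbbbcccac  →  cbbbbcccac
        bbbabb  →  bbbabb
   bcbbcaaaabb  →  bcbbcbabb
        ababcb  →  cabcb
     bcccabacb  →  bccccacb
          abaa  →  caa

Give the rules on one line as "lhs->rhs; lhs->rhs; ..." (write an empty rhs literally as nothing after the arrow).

  | bbcaacaabb
  | bbca
  | cbbbbcccac
  | bbbabb

aaa->b; aba->ca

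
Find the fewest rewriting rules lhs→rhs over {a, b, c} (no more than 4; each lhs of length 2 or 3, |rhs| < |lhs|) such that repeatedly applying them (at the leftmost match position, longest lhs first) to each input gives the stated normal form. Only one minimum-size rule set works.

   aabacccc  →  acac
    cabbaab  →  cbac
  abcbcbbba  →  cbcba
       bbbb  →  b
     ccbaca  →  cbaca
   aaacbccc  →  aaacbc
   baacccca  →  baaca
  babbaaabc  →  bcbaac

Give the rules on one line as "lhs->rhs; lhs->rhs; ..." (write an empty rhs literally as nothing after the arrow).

  | aabacccc => acacccc => acaccc => acacc => acac
  | cabbaab => ccbaab => cbaab => cbac
  | abcbcbbba => ccbcbbba => cbcbbba => cbcbba => cbcba
  | bbbb => bbb => bb => b

ab->c; bb->b; cc->c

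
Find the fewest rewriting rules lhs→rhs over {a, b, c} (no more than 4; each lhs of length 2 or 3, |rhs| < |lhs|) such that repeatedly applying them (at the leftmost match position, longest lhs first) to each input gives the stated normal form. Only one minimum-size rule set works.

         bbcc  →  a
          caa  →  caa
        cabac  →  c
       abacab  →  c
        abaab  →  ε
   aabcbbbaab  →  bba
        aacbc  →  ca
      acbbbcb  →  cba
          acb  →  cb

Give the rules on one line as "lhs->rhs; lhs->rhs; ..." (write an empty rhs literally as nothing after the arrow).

  | bbcc => bac => bc => a
  | caa
  | cabac => ccac => ac => c
  | abacab => cacab => ccab => ab => c

ab->c; ac->c; bc->a; cc->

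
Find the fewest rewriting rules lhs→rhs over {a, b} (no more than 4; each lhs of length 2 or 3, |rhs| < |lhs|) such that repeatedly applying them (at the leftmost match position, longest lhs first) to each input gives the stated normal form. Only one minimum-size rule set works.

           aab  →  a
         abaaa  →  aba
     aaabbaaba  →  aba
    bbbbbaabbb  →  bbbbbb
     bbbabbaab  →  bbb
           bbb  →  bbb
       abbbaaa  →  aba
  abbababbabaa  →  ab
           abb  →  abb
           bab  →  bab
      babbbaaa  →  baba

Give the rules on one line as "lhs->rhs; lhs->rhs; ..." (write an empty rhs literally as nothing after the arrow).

  | aab => a
  | abaaa => abaa => aba
  | aaabbaaba => aabbaaba => abaaba => abaa => aba
  | bbbbbaabbb => bbbbabbb => bbbbbb

aa->a; aab->a; bba->b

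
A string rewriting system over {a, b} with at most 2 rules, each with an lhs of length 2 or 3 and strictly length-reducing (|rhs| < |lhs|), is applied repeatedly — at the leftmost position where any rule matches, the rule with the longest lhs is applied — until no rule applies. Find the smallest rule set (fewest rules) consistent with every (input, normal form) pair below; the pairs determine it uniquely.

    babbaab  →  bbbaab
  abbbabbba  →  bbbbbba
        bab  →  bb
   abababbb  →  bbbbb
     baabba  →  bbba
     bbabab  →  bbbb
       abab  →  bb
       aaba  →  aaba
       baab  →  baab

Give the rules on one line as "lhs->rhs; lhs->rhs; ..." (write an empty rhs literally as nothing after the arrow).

  | babbaab => bbbaab
  | abbbabbba => bbbabbba => bbbbbba
  | bab => bb
  | abababbb => abbabbb => bbabbb => bbbbb

abb->bb; bab->bb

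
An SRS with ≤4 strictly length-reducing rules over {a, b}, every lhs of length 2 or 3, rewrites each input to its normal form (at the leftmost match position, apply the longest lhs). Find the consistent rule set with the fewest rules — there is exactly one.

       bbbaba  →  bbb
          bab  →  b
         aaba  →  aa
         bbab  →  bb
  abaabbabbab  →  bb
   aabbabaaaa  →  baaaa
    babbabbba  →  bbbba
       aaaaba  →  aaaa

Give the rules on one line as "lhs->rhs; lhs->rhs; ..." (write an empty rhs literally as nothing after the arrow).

  | bbbaba => bbb
  | bab => b
  | aaba => aa
  | bbab => bb

aab->a; ab->; aba->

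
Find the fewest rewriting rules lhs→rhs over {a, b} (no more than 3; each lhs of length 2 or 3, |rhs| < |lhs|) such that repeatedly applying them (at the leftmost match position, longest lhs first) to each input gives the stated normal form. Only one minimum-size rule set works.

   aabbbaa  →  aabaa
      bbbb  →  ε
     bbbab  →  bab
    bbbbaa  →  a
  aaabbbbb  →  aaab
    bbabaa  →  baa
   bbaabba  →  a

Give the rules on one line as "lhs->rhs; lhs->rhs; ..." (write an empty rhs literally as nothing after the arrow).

  | aabbbaa => aabaa
  | bbbb => bb => ε
  | bbbab => bab
  | bbbbaa => bbaa => a

bb->; bba->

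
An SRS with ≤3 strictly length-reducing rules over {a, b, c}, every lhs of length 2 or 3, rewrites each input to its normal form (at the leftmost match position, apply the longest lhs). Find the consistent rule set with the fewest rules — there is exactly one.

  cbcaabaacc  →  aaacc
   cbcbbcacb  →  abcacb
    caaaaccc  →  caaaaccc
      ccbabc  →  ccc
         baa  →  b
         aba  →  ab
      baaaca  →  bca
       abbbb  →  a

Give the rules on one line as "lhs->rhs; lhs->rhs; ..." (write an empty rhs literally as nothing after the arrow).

  | cbcaabaacc => abaabaacc => ababaacc => abbaacc => aaacc
  | cbcbbcacb => abbbcacb => abcacb
  | caaaaccc
  | ccbabc => ccbbc => ccc

ba->b; bb->; cbc->ab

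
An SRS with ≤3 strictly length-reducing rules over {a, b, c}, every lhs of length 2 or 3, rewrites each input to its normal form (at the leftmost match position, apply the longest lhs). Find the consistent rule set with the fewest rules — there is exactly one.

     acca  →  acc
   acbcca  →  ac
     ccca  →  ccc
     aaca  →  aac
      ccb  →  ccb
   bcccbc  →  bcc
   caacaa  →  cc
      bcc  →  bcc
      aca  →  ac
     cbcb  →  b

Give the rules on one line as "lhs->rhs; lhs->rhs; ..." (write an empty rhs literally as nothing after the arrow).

  | acca => acc
  | acbcca => aca => ac
  | ccca => ccc
  | aaca => aac

ca->c; cbc->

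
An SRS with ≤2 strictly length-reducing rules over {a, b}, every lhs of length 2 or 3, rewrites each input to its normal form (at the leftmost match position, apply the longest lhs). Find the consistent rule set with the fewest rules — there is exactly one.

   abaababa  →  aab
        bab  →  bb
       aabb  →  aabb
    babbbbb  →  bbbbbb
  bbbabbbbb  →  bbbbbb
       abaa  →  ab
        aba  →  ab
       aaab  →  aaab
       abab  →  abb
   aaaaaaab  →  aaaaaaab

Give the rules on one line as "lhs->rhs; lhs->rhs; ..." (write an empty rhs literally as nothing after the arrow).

ba->b; bba->a

  | abaababa => abababa => abbaba => aaba => aab
  | bab => bb
  | aabb
  | babbbbb => bbbbbb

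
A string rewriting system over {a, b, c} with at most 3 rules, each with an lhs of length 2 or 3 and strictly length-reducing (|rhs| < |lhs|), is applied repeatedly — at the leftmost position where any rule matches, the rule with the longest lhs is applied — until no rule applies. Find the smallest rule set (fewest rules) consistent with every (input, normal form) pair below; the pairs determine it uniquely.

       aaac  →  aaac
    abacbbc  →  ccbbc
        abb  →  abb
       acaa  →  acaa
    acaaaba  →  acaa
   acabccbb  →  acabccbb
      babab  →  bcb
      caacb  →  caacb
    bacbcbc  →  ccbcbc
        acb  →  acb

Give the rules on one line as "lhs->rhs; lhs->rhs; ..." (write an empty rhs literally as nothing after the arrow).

  | aaac
  | abacbbc => ccbbc
  | abb
  | acaa

aab->; aba->c; bac->cc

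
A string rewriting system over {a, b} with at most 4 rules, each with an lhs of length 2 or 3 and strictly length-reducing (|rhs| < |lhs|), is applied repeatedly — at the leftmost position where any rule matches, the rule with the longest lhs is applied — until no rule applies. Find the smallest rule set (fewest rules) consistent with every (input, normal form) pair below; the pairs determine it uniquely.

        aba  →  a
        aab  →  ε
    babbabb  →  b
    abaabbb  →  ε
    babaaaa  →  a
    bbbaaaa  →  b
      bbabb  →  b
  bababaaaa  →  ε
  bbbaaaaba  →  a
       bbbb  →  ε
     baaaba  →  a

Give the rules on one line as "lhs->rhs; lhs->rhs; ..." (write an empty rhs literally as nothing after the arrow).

  | aba => a
  | aab => bb => ε
  | babbabb => ababb => abb => b
  | abaabbb => aabbb => bbbb => bb => ε

aa->b; ab->; bab->a; bb->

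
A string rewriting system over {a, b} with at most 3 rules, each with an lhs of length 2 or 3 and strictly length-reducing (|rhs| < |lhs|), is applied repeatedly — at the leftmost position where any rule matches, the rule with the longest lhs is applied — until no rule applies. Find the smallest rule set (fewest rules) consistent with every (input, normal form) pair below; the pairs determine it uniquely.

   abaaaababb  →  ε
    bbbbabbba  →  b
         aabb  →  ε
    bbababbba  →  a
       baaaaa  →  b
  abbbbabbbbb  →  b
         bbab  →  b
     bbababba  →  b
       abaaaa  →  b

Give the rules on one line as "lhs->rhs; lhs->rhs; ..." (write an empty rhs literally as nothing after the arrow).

  | abaaaababb => baaaababb => baaababb => baababb => bababb => bbabb => abb => bb => ε
  | bbbbabbba => bbabbba => abbba => bbba => ba => b
  | aabb => abb => bb => ε
  | bbababbba => ababbba => babbba => bbbba => bba => a

ab->b; ba->b; bb->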